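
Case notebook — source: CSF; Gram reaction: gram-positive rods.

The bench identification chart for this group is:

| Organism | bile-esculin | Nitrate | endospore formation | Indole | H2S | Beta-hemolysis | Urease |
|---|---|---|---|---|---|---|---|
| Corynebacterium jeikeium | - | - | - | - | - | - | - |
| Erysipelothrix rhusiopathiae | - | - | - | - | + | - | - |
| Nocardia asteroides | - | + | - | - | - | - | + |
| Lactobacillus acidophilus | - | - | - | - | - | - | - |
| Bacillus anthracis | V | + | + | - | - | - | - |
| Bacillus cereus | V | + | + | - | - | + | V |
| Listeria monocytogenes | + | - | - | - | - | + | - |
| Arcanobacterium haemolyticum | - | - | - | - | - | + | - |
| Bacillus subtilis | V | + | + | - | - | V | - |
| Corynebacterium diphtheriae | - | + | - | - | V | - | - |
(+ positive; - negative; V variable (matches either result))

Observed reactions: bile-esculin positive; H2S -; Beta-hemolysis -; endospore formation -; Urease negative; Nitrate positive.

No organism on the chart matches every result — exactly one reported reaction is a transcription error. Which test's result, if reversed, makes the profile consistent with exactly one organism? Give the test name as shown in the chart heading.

As reported, no row in the chart matches all 6 reactions.
Reversing H2S → still no organism matches.
Reversing bile-esculin (to -) → unique match: Corynebacterium diphtheriae.
Reversing Urease → still no organism matches.
Reversing Beta-hemolysis → still no organism matches.
Reversing endospore formation → 2 organisms match (not unique).
Reversing Nitrate → still no organism matches.

bile-esculin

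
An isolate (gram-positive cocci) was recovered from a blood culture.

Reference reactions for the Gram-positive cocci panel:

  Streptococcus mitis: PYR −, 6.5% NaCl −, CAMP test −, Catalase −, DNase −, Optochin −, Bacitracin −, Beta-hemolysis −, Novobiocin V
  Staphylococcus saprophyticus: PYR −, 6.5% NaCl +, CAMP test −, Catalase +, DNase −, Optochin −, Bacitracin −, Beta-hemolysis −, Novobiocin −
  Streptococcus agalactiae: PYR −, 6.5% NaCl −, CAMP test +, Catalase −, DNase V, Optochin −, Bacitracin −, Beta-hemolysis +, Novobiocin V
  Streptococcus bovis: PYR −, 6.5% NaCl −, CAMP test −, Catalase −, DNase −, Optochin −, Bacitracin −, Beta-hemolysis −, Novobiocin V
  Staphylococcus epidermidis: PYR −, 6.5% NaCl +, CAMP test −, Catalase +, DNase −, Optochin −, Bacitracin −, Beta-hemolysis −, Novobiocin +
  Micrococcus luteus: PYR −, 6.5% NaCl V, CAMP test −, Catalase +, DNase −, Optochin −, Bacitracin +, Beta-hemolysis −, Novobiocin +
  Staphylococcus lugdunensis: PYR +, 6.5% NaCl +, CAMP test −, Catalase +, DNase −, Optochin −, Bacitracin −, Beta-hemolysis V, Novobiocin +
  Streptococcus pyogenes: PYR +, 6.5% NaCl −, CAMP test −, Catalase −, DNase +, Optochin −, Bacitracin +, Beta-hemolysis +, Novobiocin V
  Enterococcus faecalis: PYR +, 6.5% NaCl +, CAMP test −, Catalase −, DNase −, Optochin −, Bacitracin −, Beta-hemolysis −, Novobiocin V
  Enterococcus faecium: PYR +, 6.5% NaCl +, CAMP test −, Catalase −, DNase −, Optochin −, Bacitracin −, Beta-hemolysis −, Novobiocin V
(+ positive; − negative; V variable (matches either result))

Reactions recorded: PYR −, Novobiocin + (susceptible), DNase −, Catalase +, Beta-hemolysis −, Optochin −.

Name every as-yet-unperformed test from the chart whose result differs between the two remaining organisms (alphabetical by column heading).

Beta-hemolysis −: excludes Streptococcus agalactiae, Streptococcus pyogenes — 8 left.
Optochin −: all 8 remaining candidates are consistent.
Catalase +: excludes Streptococcus mitis, Streptococcus bovis, Enterococcus faecalis, Enterococcus faecium — 4 left.
Novobiocin +: excludes Staphylococcus saprophyticus — 3 left.
DNase −: all 3 remaining candidates are consistent.
PYR −: excludes Staphylococcus lugdunensis — 2 left.
Two candidates remain: Micrococcus luteus and Staphylococcus epidermidis.
  6.5% NaCl: V vs + — variable for at least one, does not separate.
  CAMP test: − vs − — same for both, does not separate.
  Bacitracin: Micrococcus luteus +, Staphylococcus epidermidis − — discriminates.

Bacitracin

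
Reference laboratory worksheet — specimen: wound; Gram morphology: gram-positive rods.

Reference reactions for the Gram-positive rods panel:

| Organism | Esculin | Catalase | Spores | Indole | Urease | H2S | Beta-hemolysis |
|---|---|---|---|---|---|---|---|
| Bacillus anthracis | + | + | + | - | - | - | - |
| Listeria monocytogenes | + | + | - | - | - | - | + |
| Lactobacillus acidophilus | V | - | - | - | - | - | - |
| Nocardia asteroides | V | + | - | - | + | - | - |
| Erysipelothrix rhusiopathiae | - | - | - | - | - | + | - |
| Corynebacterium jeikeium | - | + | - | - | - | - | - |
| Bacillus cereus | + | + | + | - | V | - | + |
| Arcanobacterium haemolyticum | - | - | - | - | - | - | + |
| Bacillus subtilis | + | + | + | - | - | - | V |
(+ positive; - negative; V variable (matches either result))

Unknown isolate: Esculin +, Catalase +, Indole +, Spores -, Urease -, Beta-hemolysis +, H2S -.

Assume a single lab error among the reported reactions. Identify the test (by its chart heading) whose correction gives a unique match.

As reported, no row in the chart matches all 7 reactions.
Reversing Indole (to -) → unique match: Listeria monocytogenes.
Reversing Spores → still no organism matches.
Reversing Beta-hemolysis → still no organism matches.
Reversing Catalase → still no organism matches.
Reversing Esculin → still no organism matches.
Reversing H2S → still no organism matches.
Reversing Urease → still no organism matches.

Indole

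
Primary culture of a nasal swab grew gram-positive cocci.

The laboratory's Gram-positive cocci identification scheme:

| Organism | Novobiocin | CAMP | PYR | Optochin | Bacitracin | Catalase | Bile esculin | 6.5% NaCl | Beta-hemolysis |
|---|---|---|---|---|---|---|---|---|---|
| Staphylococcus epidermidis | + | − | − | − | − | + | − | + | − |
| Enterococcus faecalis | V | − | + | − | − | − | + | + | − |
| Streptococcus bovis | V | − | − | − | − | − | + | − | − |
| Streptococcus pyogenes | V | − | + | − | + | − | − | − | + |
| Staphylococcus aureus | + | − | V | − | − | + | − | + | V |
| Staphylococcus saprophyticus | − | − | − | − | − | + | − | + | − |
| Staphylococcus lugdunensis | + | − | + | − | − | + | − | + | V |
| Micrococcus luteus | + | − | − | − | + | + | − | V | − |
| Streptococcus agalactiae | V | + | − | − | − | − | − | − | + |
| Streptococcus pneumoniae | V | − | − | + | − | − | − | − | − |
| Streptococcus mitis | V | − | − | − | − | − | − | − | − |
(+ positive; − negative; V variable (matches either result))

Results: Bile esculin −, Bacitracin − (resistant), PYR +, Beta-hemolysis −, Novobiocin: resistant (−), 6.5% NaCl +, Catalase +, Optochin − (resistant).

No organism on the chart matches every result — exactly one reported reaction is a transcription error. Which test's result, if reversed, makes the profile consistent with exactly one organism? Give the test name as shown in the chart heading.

As reported, no row in the chart matches all 8 reactions.
Reversing PYR (to −) → unique match: Staphylococcus saprophyticus.
Reversing 6.5% NaCl → still no organism matches.
Reversing Catalase → still no organism matches.
Reversing Beta-hemolysis → still no organism matches.
Reversing Optochin → still no organism matches.
Reversing Bile esculin → still no organism matches.
Reversing Bacitracin → still no organism matches.
Reversing Novobiocin → 2 organisms match (not unique).

PYR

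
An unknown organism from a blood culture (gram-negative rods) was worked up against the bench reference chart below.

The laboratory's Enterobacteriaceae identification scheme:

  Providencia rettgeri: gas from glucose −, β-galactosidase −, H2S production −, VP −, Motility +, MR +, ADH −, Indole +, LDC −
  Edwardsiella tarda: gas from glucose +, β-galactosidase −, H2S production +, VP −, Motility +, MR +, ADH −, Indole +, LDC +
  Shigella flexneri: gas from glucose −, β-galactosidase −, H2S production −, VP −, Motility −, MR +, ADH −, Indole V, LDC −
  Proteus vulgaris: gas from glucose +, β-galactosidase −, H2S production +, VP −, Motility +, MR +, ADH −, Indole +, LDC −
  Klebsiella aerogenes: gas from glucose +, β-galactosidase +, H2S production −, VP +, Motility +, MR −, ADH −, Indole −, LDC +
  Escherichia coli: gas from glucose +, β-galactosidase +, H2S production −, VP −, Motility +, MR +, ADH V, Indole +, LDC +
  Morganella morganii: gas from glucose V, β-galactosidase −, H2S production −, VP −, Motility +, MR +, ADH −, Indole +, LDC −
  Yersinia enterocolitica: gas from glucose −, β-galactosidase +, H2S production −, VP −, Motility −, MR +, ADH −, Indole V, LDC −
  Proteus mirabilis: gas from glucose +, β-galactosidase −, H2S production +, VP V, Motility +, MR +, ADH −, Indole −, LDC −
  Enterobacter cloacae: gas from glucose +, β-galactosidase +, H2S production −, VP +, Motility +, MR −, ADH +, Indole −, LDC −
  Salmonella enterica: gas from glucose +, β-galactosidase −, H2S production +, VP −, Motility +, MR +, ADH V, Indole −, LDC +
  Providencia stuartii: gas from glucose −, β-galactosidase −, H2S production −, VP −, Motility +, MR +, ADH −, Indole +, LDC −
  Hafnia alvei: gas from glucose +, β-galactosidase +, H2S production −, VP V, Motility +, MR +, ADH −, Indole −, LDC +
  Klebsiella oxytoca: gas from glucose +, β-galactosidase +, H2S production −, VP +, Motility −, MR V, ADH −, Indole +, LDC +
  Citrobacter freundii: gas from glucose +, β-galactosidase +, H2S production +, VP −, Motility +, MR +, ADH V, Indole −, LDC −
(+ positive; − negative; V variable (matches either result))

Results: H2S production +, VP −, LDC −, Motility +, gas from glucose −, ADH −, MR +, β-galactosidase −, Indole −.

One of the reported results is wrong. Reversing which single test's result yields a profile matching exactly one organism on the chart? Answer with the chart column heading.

As reported, no row in the chart matches all 9 reactions.
Reversing β-galactosidase → still no organism matches.
Reversing MR → still no organism matches.
Reversing ADH → still no organism matches.
Reversing LDC → still no organism matches.
Reversing H2S production → still no organism matches.
Reversing Indole → still no organism matches.
Reversing Motility → still no organism matches.
Reversing gas from glucose (to +) → unique match: Proteus mirabilis.
Reversing VP → still no organism matches.

gas from glucose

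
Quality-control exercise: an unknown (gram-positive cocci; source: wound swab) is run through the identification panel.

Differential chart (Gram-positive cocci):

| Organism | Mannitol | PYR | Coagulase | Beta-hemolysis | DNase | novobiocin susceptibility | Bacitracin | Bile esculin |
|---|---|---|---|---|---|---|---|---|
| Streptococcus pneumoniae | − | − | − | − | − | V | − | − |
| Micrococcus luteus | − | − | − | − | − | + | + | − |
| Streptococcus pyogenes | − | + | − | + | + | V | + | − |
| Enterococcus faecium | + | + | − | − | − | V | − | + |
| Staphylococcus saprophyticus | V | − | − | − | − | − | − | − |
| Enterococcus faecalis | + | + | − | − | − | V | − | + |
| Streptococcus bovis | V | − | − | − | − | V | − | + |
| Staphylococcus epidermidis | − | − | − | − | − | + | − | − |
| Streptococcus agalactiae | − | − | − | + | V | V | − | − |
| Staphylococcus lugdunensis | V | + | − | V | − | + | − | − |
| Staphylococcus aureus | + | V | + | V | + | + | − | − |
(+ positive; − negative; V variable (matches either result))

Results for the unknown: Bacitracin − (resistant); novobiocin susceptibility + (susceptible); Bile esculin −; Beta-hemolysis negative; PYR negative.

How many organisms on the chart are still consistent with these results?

Beta-hemolysis −: excludes Streptococcus pyogenes, Streptococcus agalactiae — 9 left.
novobiocin susceptibility +: excludes Staphylococcus saprophyticus — 8 left.
Bile esculin −: excludes Enterococcus faecium, Enterococcus faecalis, Streptococcus bovis — 5 left.
Bacitracin −: excludes Micrococcus luteus — 4 left.
PYR −: excludes Staphylococcus lugdunensis — 3 left.
Still consistent: Staphylococcus aureus, Staphylococcus epidermidis, Streptococcus pneumoniae.

3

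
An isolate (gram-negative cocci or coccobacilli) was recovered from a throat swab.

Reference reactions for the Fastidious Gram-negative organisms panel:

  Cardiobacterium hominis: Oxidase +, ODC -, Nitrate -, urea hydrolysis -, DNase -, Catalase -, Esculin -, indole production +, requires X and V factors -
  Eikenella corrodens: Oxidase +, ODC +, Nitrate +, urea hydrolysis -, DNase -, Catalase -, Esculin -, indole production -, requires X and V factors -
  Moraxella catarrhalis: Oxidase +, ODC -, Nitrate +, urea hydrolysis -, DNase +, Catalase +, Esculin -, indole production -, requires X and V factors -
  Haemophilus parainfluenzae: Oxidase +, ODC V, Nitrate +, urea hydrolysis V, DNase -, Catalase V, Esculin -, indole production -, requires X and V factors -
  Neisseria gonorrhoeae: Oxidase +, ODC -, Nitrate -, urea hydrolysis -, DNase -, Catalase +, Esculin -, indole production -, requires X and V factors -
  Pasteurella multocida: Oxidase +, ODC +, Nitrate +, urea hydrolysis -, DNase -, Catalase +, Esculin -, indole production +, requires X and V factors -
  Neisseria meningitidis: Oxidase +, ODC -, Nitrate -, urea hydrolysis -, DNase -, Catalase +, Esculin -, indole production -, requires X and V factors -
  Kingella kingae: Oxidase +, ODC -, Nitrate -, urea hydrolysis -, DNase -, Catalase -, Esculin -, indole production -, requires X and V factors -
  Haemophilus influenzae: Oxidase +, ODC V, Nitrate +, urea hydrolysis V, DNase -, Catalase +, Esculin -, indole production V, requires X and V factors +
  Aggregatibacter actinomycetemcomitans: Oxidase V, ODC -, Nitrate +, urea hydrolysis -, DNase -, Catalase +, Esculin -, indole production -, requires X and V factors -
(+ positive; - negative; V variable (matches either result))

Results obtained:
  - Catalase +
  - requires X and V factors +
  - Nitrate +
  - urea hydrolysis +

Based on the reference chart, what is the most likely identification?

Haemophilus influenzae

urea hydrolysis +: excludes 8 organisms — 2 left.
requires X and V factors +: excludes Haemophilus parainfluenzae — 1 left.
Nitrate +: the one remaining candidate is consistent.
Catalase +: the one remaining candidate is consistent.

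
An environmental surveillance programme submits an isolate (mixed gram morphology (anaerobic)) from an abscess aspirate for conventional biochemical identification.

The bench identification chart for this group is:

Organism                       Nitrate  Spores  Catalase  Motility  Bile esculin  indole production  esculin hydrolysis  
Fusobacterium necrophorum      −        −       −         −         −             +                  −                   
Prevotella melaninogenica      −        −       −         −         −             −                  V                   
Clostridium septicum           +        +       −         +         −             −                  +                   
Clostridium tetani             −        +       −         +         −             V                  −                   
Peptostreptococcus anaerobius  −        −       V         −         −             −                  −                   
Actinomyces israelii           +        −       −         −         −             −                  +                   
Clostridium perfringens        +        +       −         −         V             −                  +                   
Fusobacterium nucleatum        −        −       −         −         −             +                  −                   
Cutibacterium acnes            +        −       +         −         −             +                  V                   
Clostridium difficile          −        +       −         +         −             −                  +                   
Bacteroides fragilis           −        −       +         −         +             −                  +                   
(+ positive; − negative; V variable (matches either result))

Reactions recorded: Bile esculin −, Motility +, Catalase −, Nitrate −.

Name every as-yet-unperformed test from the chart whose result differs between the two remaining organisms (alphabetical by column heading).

Nitrate −: excludes Clostridium septicum, Actinomyces israelii, Clostridium perfringens, Cutibacterium acnes — 7 left.
Catalase −: excludes Bacteroides fragilis — 6 left.
Bile esculin −: all 6 remaining candidates are consistent.
Motility +: excludes Fusobacterium necrophorum, Prevotella melaninogenica, Peptostreptococcus anaerobius, Fusobacterium nucleatum — 2 left.
Two candidates remain: Clostridium difficile and Clostridium tetani.
  Spores: + vs + — same for both, does not separate.
  indole production: − vs V — variable for at least one, does not separate.
  esculin hydrolysis: Clostridium difficile +, Clostridium tetani − — discriminates.

esculin hydrolysis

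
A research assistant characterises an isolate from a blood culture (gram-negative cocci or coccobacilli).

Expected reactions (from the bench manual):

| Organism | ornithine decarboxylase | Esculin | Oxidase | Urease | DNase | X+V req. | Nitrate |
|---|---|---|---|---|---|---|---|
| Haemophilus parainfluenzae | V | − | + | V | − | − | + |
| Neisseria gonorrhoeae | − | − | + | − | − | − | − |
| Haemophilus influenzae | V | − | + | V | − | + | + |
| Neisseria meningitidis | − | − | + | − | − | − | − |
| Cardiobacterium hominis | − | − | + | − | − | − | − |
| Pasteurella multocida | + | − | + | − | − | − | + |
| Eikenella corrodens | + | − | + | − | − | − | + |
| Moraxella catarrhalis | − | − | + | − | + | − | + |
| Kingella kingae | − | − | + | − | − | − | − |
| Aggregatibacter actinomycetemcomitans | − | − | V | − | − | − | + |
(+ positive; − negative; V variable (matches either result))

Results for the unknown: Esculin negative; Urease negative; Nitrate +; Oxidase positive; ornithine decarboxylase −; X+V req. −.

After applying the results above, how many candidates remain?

3

Urease −: all 10 remaining candidates are consistent.
Nitrate +: excludes Neisseria gonorrhoeae, Neisseria meningitidis, Cardiobacterium hominis, Kingella kingae — 6 left.
Esculin −: all 6 remaining candidates are consistent.
Oxidase +: all 6 remaining candidates are consistent.
X+V req. −: excludes Haemophilus influenzae — 5 left.
ornithine decarboxylase −: excludes Pasteurella multocida, Eikenella corrodens — 3 left.
Still consistent: Aggregatibacter actinomycetemcomitans, Haemophilus parainfluenzae, Moraxella catarrhalis.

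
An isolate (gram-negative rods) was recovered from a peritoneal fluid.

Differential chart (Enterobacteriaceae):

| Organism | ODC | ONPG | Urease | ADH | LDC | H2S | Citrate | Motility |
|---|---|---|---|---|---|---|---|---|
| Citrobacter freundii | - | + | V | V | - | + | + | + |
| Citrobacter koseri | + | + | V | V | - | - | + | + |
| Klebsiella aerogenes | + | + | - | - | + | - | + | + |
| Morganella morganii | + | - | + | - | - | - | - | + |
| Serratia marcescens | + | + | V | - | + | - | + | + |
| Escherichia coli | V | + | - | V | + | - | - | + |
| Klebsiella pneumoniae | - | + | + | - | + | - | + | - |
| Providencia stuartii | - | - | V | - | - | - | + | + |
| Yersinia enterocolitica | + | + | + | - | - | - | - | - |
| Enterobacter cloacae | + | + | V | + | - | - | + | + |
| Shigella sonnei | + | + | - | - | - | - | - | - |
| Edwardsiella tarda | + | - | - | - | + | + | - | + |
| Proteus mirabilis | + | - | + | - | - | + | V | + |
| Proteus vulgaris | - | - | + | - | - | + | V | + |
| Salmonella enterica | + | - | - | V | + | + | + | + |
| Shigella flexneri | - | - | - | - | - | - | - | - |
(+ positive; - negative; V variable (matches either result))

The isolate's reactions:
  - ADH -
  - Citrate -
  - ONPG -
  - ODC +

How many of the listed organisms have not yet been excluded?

ONPG -: excludes 9 organisms — 7 left.
ODC +: excludes Providencia stuartii, Proteus vulgaris, Shigella flexneri — 4 left.
ADH -: all 4 remaining candidates are consistent.
Citrate -: excludes Salmonella enterica — 3 left.
Still consistent: Edwardsiella tarda, Morganella morganii, Proteus mirabilis.

3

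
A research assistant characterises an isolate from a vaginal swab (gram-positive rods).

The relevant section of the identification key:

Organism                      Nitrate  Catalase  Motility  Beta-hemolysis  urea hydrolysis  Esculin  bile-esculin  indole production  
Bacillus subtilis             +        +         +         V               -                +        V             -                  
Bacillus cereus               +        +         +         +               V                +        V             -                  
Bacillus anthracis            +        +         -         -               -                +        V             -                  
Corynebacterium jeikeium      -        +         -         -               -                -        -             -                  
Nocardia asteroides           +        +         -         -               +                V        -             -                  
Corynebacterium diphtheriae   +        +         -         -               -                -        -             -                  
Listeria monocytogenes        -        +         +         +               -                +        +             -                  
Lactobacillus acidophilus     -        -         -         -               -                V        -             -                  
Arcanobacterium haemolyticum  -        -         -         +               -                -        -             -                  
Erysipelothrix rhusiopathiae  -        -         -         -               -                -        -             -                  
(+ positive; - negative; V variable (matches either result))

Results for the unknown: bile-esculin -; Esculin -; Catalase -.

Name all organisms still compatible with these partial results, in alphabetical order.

Arcanobacterium haemolyticum, Erysipelothrix rhusiopathiae, Lactobacillus acidophilus

Esculin -: excludes Bacillus subtilis, Bacillus cereus, Bacillus anthracis, Listeria monocytogenes — 6 left.
bile-esculin -: all 6 remaining candidates are consistent.
Catalase -: excludes Corynebacterium jeikeium, Nocardia asteroides, Corynebacterium diphtheriae — 3 left.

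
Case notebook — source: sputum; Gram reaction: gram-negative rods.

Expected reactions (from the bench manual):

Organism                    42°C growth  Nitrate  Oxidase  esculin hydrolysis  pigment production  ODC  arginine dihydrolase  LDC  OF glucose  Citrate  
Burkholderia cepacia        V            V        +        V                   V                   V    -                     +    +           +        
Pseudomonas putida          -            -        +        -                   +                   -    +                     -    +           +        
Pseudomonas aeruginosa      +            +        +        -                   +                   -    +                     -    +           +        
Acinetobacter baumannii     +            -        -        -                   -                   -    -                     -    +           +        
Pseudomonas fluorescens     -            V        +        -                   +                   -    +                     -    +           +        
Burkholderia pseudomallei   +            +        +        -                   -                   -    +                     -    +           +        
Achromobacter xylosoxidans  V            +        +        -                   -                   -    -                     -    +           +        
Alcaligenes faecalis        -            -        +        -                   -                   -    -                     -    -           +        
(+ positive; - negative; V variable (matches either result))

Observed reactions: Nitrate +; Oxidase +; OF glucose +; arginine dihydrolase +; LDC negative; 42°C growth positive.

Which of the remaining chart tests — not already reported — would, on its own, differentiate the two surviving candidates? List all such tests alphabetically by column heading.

pigment production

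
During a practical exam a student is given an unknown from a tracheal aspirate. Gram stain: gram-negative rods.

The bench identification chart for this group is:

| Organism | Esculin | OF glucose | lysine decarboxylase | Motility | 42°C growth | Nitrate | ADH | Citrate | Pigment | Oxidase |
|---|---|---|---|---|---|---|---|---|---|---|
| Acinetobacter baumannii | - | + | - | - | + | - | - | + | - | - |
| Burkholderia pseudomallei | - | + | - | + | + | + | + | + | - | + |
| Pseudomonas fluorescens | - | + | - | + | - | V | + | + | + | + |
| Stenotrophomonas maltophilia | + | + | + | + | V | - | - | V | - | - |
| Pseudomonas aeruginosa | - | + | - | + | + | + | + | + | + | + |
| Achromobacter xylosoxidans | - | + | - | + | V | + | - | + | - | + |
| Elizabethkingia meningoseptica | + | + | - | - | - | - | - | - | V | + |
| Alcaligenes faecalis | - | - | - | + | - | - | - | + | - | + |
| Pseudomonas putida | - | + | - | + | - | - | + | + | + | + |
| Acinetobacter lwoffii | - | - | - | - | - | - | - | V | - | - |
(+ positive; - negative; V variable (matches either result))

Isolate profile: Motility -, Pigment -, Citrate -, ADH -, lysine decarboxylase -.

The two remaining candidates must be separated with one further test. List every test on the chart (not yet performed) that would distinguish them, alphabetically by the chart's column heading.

Esculin, OF glucose, Oxidase

lysine decarboxylase -: excludes Stenotrophomonas maltophilia — 9 left.
Motility -: excludes 6 organisms — 3 left.
ADH -: all 3 remaining candidates are consistent.
Pigment -: all 3 remaining candidates are consistent.
Citrate -: excludes Acinetobacter baumannii — 2 left.
Two candidates remain: Acinetobacter lwoffii and Elizabethkingia meningoseptica.
  Esculin: Acinetobacter lwoffii -, Elizabethkingia meningoseptica + — discriminates.
  OF glucose: Acinetobacter lwoffii -, Elizabethkingia meningoseptica + — discriminates.
  42°C growth: - vs - — same for both, does not separate.
  Nitrate: - vs - — same for both, does not separate.
  Oxidase: Acinetobacter lwoffii -, Elizabethkingia meningoseptica + — discriminates.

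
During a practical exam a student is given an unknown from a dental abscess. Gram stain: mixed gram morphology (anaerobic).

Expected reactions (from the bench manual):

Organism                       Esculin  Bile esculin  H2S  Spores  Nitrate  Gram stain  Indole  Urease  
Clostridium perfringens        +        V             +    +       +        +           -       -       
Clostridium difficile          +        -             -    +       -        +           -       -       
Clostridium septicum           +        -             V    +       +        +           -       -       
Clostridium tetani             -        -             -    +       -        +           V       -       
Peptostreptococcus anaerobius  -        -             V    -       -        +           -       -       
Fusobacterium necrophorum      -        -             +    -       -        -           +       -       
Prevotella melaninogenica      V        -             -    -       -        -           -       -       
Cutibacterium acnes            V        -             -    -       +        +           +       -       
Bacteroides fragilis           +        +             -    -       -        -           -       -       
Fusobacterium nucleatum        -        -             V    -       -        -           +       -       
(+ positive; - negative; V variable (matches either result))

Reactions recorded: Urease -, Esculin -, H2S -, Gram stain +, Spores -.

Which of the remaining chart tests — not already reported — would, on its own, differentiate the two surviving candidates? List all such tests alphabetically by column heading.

H2S -: excludes Clostridium perfringens, Fusobacterium necrophorum — 8 left.
Urease -: all 8 remaining candidates are consistent.
Gram stain +: excludes Prevotella melaninogenica, Bacteroides fragilis, Fusobacterium nucleatum — 5 left.
Esculin -: excludes Clostridium difficile, Clostridium septicum — 3 left.
Spores -: excludes Clostridium tetani — 2 left.
Two candidates remain: Cutibacterium acnes and Peptostreptococcus anaerobius.
  Bile esculin: - vs - — same for both, does not separate.
  Nitrate: Cutibacterium acnes +, Peptostreptococcus anaerobius - — discriminates.
  Indole: Cutibacterium acnes +, Peptostreptococcus anaerobius - — discriminates.

Indole, Nitrate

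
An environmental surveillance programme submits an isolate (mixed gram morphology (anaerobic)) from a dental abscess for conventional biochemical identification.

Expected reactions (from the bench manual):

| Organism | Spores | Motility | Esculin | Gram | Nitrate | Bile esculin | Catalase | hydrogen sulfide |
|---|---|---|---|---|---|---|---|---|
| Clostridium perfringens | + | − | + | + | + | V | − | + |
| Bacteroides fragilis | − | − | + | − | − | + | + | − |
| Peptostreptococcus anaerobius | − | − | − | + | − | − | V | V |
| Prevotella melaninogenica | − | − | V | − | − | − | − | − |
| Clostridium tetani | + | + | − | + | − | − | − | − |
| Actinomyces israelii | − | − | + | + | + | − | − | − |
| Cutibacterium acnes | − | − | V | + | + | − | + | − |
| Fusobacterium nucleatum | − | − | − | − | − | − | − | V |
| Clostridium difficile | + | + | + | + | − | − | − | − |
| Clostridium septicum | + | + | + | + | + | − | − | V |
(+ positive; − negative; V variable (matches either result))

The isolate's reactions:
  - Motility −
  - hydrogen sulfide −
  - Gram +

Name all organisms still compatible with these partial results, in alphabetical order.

Actinomyces israelii, Cutibacterium acnes, Peptostreptococcus anaerobius

hydrogen sulfide −: excludes Clostridium perfringens — 9 left.
Gram +: excludes Bacteroides fragilis, Prevotella melaninogenica, Fusobacterium nucleatum — 6 left.
Motility −: excludes Clostridium tetani, Clostridium difficile, Clostridium septicum — 3 left.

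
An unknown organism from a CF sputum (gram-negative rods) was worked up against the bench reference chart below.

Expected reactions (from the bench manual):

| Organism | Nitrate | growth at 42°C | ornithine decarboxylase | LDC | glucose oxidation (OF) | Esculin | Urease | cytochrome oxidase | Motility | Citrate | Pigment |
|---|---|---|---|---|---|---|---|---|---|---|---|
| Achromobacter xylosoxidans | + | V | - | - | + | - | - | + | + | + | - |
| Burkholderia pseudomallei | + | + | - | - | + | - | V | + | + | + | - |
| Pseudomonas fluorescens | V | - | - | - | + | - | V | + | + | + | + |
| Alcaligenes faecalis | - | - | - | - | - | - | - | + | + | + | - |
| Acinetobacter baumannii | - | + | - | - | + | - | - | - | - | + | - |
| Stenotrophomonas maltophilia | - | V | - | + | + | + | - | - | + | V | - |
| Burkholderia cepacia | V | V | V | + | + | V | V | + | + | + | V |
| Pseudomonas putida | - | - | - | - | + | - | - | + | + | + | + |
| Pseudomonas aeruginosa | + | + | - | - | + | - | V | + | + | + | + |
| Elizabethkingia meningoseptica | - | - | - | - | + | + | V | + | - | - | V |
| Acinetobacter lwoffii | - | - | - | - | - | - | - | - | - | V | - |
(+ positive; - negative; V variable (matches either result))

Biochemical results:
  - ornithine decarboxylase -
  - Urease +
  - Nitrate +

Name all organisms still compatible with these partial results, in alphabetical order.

Burkholderia cepacia, Burkholderia pseudomallei, Pseudomonas aeruginosa, Pseudomonas fluorescens

ornithine decarboxylase -: all 11 remaining candidates are consistent.
Urease +: excludes 6 organisms — 5 left.
Nitrate +: excludes Elizabethkingia meningoseptica — 4 left.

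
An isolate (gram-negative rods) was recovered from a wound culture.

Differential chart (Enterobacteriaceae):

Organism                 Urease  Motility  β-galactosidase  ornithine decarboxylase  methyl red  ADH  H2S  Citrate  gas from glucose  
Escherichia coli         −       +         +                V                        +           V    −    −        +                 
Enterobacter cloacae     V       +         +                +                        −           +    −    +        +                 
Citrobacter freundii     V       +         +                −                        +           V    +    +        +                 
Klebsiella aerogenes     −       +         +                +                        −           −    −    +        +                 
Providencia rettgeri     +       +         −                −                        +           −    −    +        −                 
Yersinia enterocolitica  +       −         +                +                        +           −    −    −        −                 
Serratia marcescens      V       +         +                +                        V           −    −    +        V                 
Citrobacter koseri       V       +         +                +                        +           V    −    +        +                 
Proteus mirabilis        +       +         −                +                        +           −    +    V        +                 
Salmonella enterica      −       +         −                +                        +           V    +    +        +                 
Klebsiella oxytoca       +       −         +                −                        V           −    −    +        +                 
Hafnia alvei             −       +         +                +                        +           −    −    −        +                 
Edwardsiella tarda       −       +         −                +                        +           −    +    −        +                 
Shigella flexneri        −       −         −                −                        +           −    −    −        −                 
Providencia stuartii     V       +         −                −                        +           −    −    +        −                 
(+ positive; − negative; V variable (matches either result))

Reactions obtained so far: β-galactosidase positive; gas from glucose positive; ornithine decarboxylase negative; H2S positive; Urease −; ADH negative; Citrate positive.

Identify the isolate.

Citrobacter freundii

ADH −: excludes Enterobacter cloacae — 14 left.
ornithine decarboxylase −: excludes 8 organisms — 6 left.
H2S +: excludes 5 organisms — 1 left.
gas from glucose +: the one remaining candidate is consistent.
Citrate +: the one remaining candidate is consistent.
Urease −: the one remaining candidate is consistent.
β-galactosidase +: the one remaining candidate is consistent.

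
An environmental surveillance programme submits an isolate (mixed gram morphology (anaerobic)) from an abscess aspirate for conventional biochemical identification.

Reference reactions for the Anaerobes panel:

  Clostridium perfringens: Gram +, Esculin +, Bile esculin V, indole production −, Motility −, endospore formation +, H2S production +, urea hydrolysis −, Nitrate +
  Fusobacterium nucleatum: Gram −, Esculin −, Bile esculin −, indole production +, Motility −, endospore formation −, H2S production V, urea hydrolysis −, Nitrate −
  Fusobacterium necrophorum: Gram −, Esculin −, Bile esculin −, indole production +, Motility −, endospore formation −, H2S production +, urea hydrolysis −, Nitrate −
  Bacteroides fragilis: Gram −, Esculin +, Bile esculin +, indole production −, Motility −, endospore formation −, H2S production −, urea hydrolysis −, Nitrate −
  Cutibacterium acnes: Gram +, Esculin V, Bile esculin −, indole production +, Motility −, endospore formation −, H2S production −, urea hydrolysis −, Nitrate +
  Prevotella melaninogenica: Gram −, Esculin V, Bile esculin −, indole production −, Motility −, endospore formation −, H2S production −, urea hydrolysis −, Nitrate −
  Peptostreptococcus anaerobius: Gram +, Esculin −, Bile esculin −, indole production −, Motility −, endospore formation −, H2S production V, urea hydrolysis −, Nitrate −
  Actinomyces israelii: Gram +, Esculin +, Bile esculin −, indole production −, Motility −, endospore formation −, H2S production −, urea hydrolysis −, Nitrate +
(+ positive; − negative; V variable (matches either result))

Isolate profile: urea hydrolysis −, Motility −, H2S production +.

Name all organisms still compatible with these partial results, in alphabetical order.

H2S production +: excludes Bacteroides fragilis, Cutibacterium acnes, Prevotella melaninogenica, Actinomyces israelii — 4 left.
Motility −: all 4 remaining candidates are consistent.
urea hydrolysis −: all 4 remaining candidates are consistent.

Clostridium perfringens, Fusobacterium necrophorum, Fusobacterium nucleatum, Peptostreptococcus anaerobius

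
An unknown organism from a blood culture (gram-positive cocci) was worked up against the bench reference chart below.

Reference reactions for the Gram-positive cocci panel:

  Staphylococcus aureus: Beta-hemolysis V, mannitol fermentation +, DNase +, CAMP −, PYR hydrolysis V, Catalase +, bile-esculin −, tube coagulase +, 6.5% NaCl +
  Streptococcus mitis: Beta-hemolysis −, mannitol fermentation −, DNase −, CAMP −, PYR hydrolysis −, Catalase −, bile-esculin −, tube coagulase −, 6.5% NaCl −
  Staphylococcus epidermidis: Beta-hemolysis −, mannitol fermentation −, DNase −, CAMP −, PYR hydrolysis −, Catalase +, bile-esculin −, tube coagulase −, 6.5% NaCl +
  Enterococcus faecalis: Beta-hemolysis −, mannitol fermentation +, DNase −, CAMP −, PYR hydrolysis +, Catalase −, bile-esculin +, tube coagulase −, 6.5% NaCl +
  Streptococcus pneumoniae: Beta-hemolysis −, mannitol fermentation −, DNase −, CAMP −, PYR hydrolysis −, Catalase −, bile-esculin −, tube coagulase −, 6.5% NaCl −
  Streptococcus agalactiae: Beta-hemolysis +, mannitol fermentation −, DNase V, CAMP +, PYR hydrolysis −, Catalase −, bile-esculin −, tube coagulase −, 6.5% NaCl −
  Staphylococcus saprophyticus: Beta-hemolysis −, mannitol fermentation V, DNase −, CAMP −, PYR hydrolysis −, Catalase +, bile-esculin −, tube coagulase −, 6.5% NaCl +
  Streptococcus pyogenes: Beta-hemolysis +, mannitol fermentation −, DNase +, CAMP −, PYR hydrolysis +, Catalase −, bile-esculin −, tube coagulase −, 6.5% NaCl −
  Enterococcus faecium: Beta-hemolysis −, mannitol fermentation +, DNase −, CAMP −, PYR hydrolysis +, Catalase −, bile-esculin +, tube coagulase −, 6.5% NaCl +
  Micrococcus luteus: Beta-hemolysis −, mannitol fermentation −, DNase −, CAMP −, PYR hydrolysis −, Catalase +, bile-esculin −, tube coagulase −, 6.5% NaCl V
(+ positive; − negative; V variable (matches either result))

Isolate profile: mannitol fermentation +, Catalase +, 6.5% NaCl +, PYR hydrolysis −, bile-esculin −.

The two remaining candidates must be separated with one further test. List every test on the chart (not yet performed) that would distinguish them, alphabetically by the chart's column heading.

DNase, tube coagulase

bile-esculin −: excludes Enterococcus faecalis, Enterococcus faecium — 8 left.
PYR hydrolysis −: excludes Streptococcus pyogenes — 7 left.
6.5% NaCl +: excludes Streptococcus mitis, Streptococcus pneumoniae, Streptococcus agalactiae — 4 left.
Catalase +: all 4 remaining candidates are consistent.
mannitol fermentation +: excludes Staphylococcus epidermidis, Micrococcus luteus — 2 left.
Two candidates remain: Staphylococcus aureus and Staphylococcus saprophyticus.
  Beta-hemolysis: V vs − — variable for at least one, does not separate.
  DNase: Staphylococcus aureus +, Staphylococcus saprophyticus − — discriminates.
  CAMP: − vs − — same for both, does not separate.
  tube coagulase: Staphylococcus aureus +, Staphylococcus saprophyticus − — discriminates.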